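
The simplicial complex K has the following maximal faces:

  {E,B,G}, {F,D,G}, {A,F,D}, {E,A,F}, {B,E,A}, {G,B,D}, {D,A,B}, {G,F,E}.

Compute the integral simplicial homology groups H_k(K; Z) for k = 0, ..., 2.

Fix the vertex order A < B < D < E < F < G and write every simplex with vertices in increasing order. Then dim K = 2 and the simplices of K are:

  0-simplices (6): A, B, D, E, F, G
  1-simplices (12): AB, AD, AE, AF, BD, BE, BG, DF, DG, EF, EG, FG
  2-simplices (8): ABD, ABE, ADF, AEF, BDG, BEG, DFG, EFG

giving chain groups C_0 ≅ Z^6, C_1 ≅ Z^12, C_2 ≅ Z^8.

Boundary ∂_1: C_1 → C_0 maps an edge to its endpoints' difference, ∂[p,q] = q − p. For instance
  ∂EF = F − E.
As a 6×12 matrix over Z this has rank 5, with invariant factors (1,1,1,1,1).

Boundary ∂_2: C_2 → C_1 acts by ∂[p,q,r] = [q,r] − [p,r] + [p,q]. For instance
  ∂BEG = EG − BG + BE,
  ∂ABE = BE − AE + AB.
The 12×8 boundary matrix has rank 7 and Smith normal form diag(1,1,1,1,1,1,1).

From H_k ≅ ker(∂_k) / im(∂_{k+1}) we obtain:

  H_0: rank C_0 − rank ∂_1 = 6 − 5 = 1, and the invariant factors of ∂_1 are all 1, so H_0 ≅ Z.
  H_1: rank ker ∂_1 − rank ∂_2 = (12 − 5) − 7 = 0, and the invariant factors of ∂_2 are all 1, so H_1 ≅ 0.
  H_2: rank ker ∂_2 − rank ∂_3 = (8 − 7) − 0 = 1, and there is no ∂_3, so H_2 ≅ Z.

(K is a triangulation of the 2-sphere S^2.)

H_0 = Z,  H_1 = 0,  H_2 = Z.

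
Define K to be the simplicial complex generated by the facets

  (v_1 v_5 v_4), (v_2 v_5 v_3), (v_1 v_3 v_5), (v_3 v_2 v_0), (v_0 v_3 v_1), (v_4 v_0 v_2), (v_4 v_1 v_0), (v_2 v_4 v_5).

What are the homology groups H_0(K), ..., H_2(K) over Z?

Order the vertices as v_0 < v_1 < v_2 < v_3 < v_4 < v_5. Listing each simplex with vertices in this order, K has dimension 2 with simplices:

  0-simplices (6): [v_0], [v_1], [v_2], [v_3], [v_4], [v_5]
  1-simplices (12): [v_0,v_1], [v_0,v_2], [v_0,v_3], [v_0,v_4], [v_1,v_3], [v_1,v_4], [v_1,v_5], [v_2,v_3], [v_2,v_4], [v_2,v_5], [v_3,v_5], [v_4,v_5]
  2-simplices (8): [v_0,v_1,v_3], [v_0,v_1,v_4], [v_0,v_2,v_3], [v_0,v_2,v_4], [v_1,v_3,v_5], [v_1,v_4,v_5], [v_2,v_3,v_5], [v_2,v_4,v_5]

so the chain groups are C_0 ≅ Z^6, C_1 ≅ Z^12, C_2 ≅ Z^8.

The boundary map ∂_1: C_1 → C_0 maps an edge to its endpoints' difference, ∂[p,q] = q − p. For instance
  ∂[v_3,v_5] = [v_5] − [v_3].
The 6×12 boundary matrix has rank 5 and Smith normal form diag(1,1,1,1,1).

Boundary ∂_2: C_2 → C_1 acts by ∂[p,q,r] = [q,r] − [p,r] + [p,q]. For instance
  ∂[v_0,v_1,v_3] = [v_1,v_3] − [v_0,v_3] + [v_0,v_1],
  ∂[v_1,v_3,v_5] = [v_3,v_5] − [v_1,v_5] + [v_1,v_3].
The resulting 12×8 matrix has rank 7, and its Smith normal form has invariant factors (1,1,1,1,1,1,1).

Computing H_k = (kernel of ∂_k) / (image of ∂_{k+1}):

  H_0: rank C_0 − rank ∂_1 = 6 − 5 = 1, and the invariant factors of ∂_1 are all 1, so H_0 = Z.
  H_1: rank ker ∂_1 − rank ∂_2 = (12 − 5) − 7 = 0, and the invariant factors of ∂_2 are all 1, so H_1 = 0.
  H_2: rank ker ∂_2 − rank ∂_3 = (8 − 7) − 0 = 1, and there is no ∂_3, so H_2 = Z.

H_0 ≅ Z,  H_1 = 0,  H_2 ≅ Z.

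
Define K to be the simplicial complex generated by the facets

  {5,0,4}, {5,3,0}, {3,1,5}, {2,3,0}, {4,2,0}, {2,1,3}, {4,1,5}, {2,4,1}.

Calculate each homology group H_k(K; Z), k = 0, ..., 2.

Take the total order 0 < 1 < 2 < 3 < 4 < 5 on the vertex set. Then K (dimension 2) consists of the simplices:

  0-simplices (6): [0], [1], [2], [3], [4], [5]
  1-simplices (12): [0,2], [0,3], [0,4], [0,5], [1,2], [1,3], [1,4], [1,5], [2,3], [2,4], [3,5], [4,5]
  2-simplices (8): [0,2,3], [0,2,4], [0,3,5], [0,4,5], [1,2,3], [1,2,4], [1,3,5], [1,4,5]

Hence C_0 ≅ Z^6, C_1 ≅ Z^12, C_2 ≅ Z^8.

The boundary map ∂_1: C_1 → C_0 is given by ∂[p,q] = [q] − [p]. For instance
  ∂[2,3] = [3] − [2].
As a 6×12 matrix over Z this has rank 5, with invariant factors (1,1,1,1,1).

Boundary ∂_2: C_2 → C_1 sends each 2-simplex [p,q,r] to [q,r] − [p,r] + [p,q]. For instance
  ∂[0,2,4] = [2,4] − [0,4] + [0,2],
  ∂[1,4,5] = [4,5] − [1,5] + [1,4].
The resulting 12×8 matrix has rank 7, and its Smith normal form has invariant factors (1,1,1,1,1,1,1).

Reading off H_k = ker ∂_k / im ∂_{k+1}:

  H_0: rank C_0 − rank ∂_1 = 6 − 5 = 1, and the invariant factors of ∂_1 are all 1, so H_0 ≅ Z.
  H_1: rank ker ∂_1 − rank ∂_2 = (12 − 5) − 7 = 0, and the invariant factors of ∂_2 are all 1, so H_1 ≅ 0.
  H_2: rank ker ∂_2 − rank ∂_3 = (8 − 7) − 0 = 1, and there is no ∂_3, so H_2 ≅ Z.

(K is a triangulation of the 2-sphere S^2.)

H_0 ≅ Z,  H_1 = 0,  H_2 ≅ Z.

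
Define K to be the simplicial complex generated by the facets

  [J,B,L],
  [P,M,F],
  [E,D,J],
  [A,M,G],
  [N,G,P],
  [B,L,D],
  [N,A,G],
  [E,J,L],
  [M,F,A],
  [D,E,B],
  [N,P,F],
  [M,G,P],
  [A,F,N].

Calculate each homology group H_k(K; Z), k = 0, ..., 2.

H_0 ≅ Z^2,  H_1 ≅ Z,  H_2 ≅ Z.

K has 11 vertices, 22 edges, 13 triangles.
rank ∂_0 = 0, rank ∂_1 = 9 ⇒ b_0 = 11 − 0 − 9 = 2; all invariant factors of ∂_1 are 1 so no torsion. So H_0 = Z^2.
rank ∂_1 = 9, rank ∂_2 = 12 ⇒ b_1 = 22 − 9 − 12 = 1; all invariant factors of ∂_2 are 1 so no torsion. So H_1 = Z.
rank ∂_2 = 12, rank ∂_3 = 0 ⇒ b_2 = 13 − 12 − 0 = 1. So H_2 = Z.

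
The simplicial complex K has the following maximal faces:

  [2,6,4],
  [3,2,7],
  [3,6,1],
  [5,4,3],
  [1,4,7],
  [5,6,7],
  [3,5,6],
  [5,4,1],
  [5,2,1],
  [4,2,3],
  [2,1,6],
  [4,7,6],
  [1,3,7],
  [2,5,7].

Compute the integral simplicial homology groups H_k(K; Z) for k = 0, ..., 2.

H_0 = Z,  H_1 = Z^2,  H_2 = Z.

Order the vertices as 1 < 2 < 3 < 4 < 5 < 6 < 7. Listing each simplex with vertices in this order, K has dimension 2 with simplices:

  0-simplices (7): [1], [2], [3], [4], [5], [6], [7]
  1-simplices (21): [1,2], [1,3], [1,4], [1,5], [1,6], [1,7], [2,3], [2,4], [2,5], [2,6], [2,7], [3,4], [3,5], [3,6], [3,7], [4,5], [4,6], [4,7], [5,6], [5,7], [6,7]
  2-simplices (14): [1,2,5], [1,2,6], [1,3,6], [1,3,7], [1,4,5], [1,4,7], [2,3,4], [2,3,7], [2,4,6], [2,5,7], [3,4,5], [3,5,6], [4,6,7], [5,6,7]

so the chain groups are C_0 ≅ Z^7, C_1 ≅ Z^21, C_2 ≅ Z^14.

Boundary ∂_1: C_1 → C_0 sends each edge [p,q] (with p < q) to q − p.
As a 7×21 matrix over Z this has rank 6, with invariant factors (1,1,1,1,1,1).

Boundary ∂_2: C_2 → C_1 maps a triangle to the signed sum of its edges. For instance
  ∂[3,4,5] = [4,5] − [3,5] + [3,4],
  ∂[1,4,5] = [4,5] − [1,5] + [1,4].
The 21×14 boundary matrix has rank 13 and Smith normal form diag(1,1,1,1,1,1,1,1,1,1,1,1,1).

Reading off H_k = ker ∂_k / im ∂_{k+1}:

  H_0: rank C_0 − rank ∂_1 = 7 − 6 = 1, and the invariant factors of ∂_1 are all 1, so H_0 ≅ Z.
  H_1: rank ker ∂_1 − rank ∂_2 = (21 − 6) − 13 = 2, and the invariant factors of ∂_2 are all 1, so H_1 ≅ Z^2.
  H_2: rank ker ∂_2 − rank ∂_3 = (14 − 13) − 0 = 1, and there is no ∂_3, so H_2 ≅ Z.

(K is a triangulation of the torus T^2.)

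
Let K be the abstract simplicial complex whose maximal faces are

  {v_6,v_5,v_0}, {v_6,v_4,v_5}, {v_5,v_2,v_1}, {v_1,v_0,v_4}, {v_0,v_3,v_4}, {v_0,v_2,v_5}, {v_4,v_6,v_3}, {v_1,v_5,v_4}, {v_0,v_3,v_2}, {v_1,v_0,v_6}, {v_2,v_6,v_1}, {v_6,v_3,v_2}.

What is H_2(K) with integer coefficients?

H_2 ≅ 0.

We work with the vertex ordering v_0 < v_1 < v_2 < v_3 < v_4 < v_5 < v_6. The simplices of K, each written with vertices in increasing order, are:

  0-simplices (7): [v_0], [v_1], [v_2], [v_3], [v_4], [v_5], [v_6]
  1-simplices (18): (18 of them)
  2-simplices (12): (12 of them)

giving chain groups C_0 ≅ Z^7, C_1 ≅ Z^18, C_2 ≅ Z^12.

∂_1: C_1 → C_0 sends each edge [p,q] (with p < q) to q − p. For instance
  ∂[v_1,v_4] = [v_4] − [v_1].
This gives a 7×18 integer matrix of rank 6; reducing to Smith normal form yields diagonal entries (1,1,1,1,1,1).

Boundary ∂_2: C_2 → C_1 sends each 2-simplex [p,q,r] to [q,r] − [p,r] + [p,q]. For instance
  ∂[v_4,v_5,v_6] = [v_5,v_6] − [v_4,v_6] + [v_4,v_5],
  ∂[v_0,v_5,v_6] = [v_5,v_6] − [v_0,v_6] + [v_0,v_5].
The resulting 18×12 matrix has rank 12, and its Smith normal form has invariant factors (1,1,1,1,1,1,1,1,1,1,1,2).

From H_k ≅ ker(∂_k) / im(∂_{k+1}) we obtain:

  H_2: rank ker ∂_2 − rank ∂_3 = (12 − 12) − 0 = 0, and there is no ∂_3, so H_2 = 0.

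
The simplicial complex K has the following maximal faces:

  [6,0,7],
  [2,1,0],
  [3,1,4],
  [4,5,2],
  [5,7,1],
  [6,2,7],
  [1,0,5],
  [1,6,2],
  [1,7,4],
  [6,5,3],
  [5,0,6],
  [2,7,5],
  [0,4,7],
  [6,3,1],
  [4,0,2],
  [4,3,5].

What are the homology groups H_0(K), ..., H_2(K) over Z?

H_0 ≅ Z,  H_1 ≅ Z^2,  H_2 ≅ Z.

K has 8 vertices, 24 edges, 16 triangles.
rank ∂_0 = 0, rank ∂_1 = 7 ⇒ b_0 = 8 − 0 − 7 = 1; all invariant factors of ∂_1 are 1 so no torsion. So H_0 ≅ Z.
rank ∂_1 = 7, rank ∂_2 = 15 ⇒ b_1 = 24 − 7 − 15 = 2; all invariant factors of ∂_2 are 1 so no torsion. So H_1 ≅ Z^2.
rank ∂_2 = 15, rank ∂_3 = 0 ⇒ b_2 = 16 − 15 − 0 = 1. So H_2 ≅ Z.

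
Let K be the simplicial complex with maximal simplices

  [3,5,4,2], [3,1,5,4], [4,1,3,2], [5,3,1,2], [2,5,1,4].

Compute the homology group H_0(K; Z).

H_0 ≅ Z.

Fix the vertex order 1 < 2 < 3 < 4 < 5 and write every simplex with vertices in increasing order. Then dim K = 3 and the simplices of K are:

  0-simplices (5): [1], [2], [3], [4], [5]
  1-simplices (10): [1,2], [1,3], [1,4], [1,5], [2,3], [2,4], [2,5], [3,4], [3,5], [4,5]
  2-simplices (10): [1,2,3], [1,2,4], [1,2,5], [1,3,4], [1,3,5], [1,4,5], [2,3,4], [2,3,5], [2,4,5], [3,4,5]
  3-simplices (5): [1,2,3,4], [1,2,3,5], [1,2,4,5], [1,3,4,5], [2,3,4,5]

Hence C_0 ≅ Z^5, C_1 ≅ Z^10, C_2 ≅ Z^10, C_3 ≅ Z^5.

∂_1: C_1 → C_0 maps an edge to its endpoints' difference, ∂[p,q] = q − p.
The 5×10 boundary matrix has rank 4 and Smith normal form diag(1,1,1,1).

∂_2: C_2 → C_1 acts by ∂[p,q,r] = [q,r] − [p,r] + [p,q]. For instance
  ∂[1,2,4] = [2,4] − [1,4] + [1,2],
  ∂[1,4,5] = [4,5] − [1,5] + [1,4].
This gives a 10×10 integer matrix of rank 6; reducing to Smith normal form yields diagonal entries (1,1,1,1,1,1).

The boundary map ∂_3: C_3 → C_2 sends each 3-simplex σ to the alternating sum Σ_i (−1)^i (σ with its i-th vertex removed). For instance
  ∂[1,3,4,5] = [3,4,5] − [1,4,5] + [1,3,5] − [1,3,4],
  ∂[1,2,3,4] = [2,3,4] − [1,3,4] + [1,2,4] − [1,2,3].
The resulting 10×5 matrix has rank 4, and its Smith normal form has invariant factors (1,1,1,1).

Computing H_k = (kernel of ∂_k) / (image of ∂_{k+1}):

  H_0: rank C_0 − rank ∂_1 = 5 − 4 = 1, and the invariant factors of ∂_1 are all 1, so H_0 = Z.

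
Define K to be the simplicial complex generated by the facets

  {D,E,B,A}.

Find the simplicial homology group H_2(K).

H_2 ≅ 0.

We work with the vertex ordering A < B < D < E. The simplices of K, each written with vertices in increasing order, are:

  0-simplices (4): A, B, D, E
  1-simplices (6): AB, AD, AE, BD, BE, DE
  2-simplices (4): ABD, ABE, ADE, BDE
  3-simplices (1): ABDE

so the chain groups are C_0 ≅ Z^4, C_1 ≅ Z^6, C_2 ≅ Z^4, C_3 ≅ Z^1.

∂_1: C_1 → C_0 sends each edge [p,q] (with p < q) to q − p. For instance
  ∂BE = E − B.
This gives a 4×6 integer matrix of rank 3; reducing to Smith normal form yields diagonal entries (1,1,1).

∂_2: C_2 → C_1 maps a triangle to the signed sum of its edges. For instance
  ∂ADE = DE − AE + AD,
  ∂ABD = BD − AD + AB.
The 6×4 boundary matrix has rank 3 and Smith normal form diag(1,1,1).

The boundary map ∂_3: C_3 → C_2 sends each 3-simplex σ to the alternating sum Σ_i (−1)^i (σ with its i-th vertex removed). For instance
  ∂ABDE = BDE − ADE + ABE − ABD.
The resulting 4×1 matrix has rank 1, and its Smith normal form has invariant factors (1).

Computing H_k = (kernel of ∂_k) / (image of ∂_{k+1}):

  H_2: rank ker ∂_2 − rank ∂_3 = (4 − 3) − 1 = 0, and the invariant factors of ∂_3 are all 1, so H_2 = 0.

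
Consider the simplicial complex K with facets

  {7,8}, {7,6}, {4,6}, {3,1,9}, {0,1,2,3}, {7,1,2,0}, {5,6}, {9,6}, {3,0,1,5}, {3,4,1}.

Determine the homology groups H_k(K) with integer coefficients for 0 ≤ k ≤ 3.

H_0 = Z,  H_1 = Z^3,  H_2 = 0,  H_3 = 0.

We work with the vertex ordering 0 < 1 < 2 < 3 < 4 < 5 < 6 < 7 < 8 < 9. The simplices of K, each written with vertices in increasing order, are:

  0-simplices (10): [0], [1], [2], [3], [4], [5], [6], [7], [8], [9]
  1-simplices (21): [0,1], [0,2], [0,3], [0,5], [0,7], [1,2], [1,3], [1,4], [1,5], [1,7], [1,9], [2,3], [2,7], [3,4], [3,5], [3,9], [4,6], [5,6], [6,7], [6,9], [7,8]
  2-simplices (12): [0,1,2], [0,1,3], [0,1,5], [0,1,7], [0,2,3], [0,2,7], [0,3,5], [1,2,3], [1,2,7], [1,3,4], [1,3,5], [1,3,9]
  3-simplices (3): [0,1,2,3], [0,1,2,7], [0,1,3,5]

giving chain groups C_0 ≅ Z^10, C_1 ≅ Z^21, C_2 ≅ Z^12, C_3 ≅ Z^3.

∂_1: C_1 → C_0 is given by ∂[p,q] = [q] − [p].
The 10×21 boundary matrix has rank 9 and Smith normal form diag(1,1,1,1,1,1,1,1,1).

The boundary map ∂_2: C_2 → C_1 sends each 2-simplex [p,q,r] to [q,r] − [p,r] + [p,q]. For instance
  ∂[1,2,7] = [2,7] − [1,7] + [1,2],
  ∂[0,3,5] = [3,5] − [0,5] + [0,3].
As a 21×12 matrix over Z this has rank 9, with invariant factors (1,1,1,1,1,1,1,1,1).

∂_3: C_3 → C_2 sends each 3-simplex σ to the alternating sum Σ_i (−1)^i (σ with its i-th vertex removed). For instance
  ∂[0,1,2,7] = [1,2,7] − [0,2,7] + [0,1,7] − [0,1,2],
  ∂[0,1,2,3] = [1,2,3] − [0,2,3] + [0,1,3] − [0,1,2].
The 12×3 boundary matrix has rank 3 and Smith normal form diag(1,1,1).

Reading off H_k = ker ∂_k / im ∂_{k+1}:

  H_0: rank C_0 − rank ∂_1 = 10 − 9 = 1, and the invariant factors of ∂_1 are all 1, so H_0 = Z.
  H_1: rank ker ∂_1 − rank ∂_2 = (21 − 9) − 9 = 3, and the invariant factors of ∂_2 are all 1, so H_1 = Z^3.
  H_2: rank ker ∂_2 − rank ∂_3 = (12 − 9) − 3 = 0, and the invariant factors of ∂_3 are all 1, so H_2 = 0.
  H_3: rank ker ∂_3 − rank ∂_4 = (3 − 3) − 0 = 0, and there is no ∂_4, so H_3 = 0.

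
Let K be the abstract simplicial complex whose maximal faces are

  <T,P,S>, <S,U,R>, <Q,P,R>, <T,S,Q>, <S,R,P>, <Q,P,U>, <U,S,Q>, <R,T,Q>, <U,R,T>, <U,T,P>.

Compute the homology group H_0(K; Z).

Take the total order P < Q < R < S < T < U on the vertex set. Then K (dimension 2) consists of the simplices:

  0-simplices (6): P, Q, R, S, T, U
  1-simplices (15): PQ, PR, PS, PT, PU, QR, QS, QT, QU, RS, RT, RU, ST, SU, TU
  2-simplices (10): PQR, PQU, PRS, PST, PTU, QRT, QST, QSU, RSU, RTU

giving chain groups C_0 ≅ Z^6, C_1 ≅ Z^15, C_2 ≅ Z^10.

Boundary ∂_1: C_1 → C_0 is given by ∂[p,q] = [q] − [p].
The 6×15 boundary matrix has rank 5 and Smith normal form diag(1,1,1,1,1).

The boundary map ∂_2: C_2 → C_1 maps a triangle to the signed sum of its edges. For instance
  ∂PST = ST − PT + PS,
  ∂RSU = SU − RU + RS.
The resulting 15×10 matrix has rank 10, and its Smith normal form has invariant factors (1,1,1,1,1,1,1,1,1,2).

From H_k ≅ ker(∂_k) / im(∂_{k+1}) we obtain:

  H_0: rank C_0 − rank ∂_1 = 6 − 5 = 1, and the invariant factors of ∂_1 are all 1, so H_0 = Z.

(K is a triangulation of the real projective plane RP^2.)

H_0 = Z.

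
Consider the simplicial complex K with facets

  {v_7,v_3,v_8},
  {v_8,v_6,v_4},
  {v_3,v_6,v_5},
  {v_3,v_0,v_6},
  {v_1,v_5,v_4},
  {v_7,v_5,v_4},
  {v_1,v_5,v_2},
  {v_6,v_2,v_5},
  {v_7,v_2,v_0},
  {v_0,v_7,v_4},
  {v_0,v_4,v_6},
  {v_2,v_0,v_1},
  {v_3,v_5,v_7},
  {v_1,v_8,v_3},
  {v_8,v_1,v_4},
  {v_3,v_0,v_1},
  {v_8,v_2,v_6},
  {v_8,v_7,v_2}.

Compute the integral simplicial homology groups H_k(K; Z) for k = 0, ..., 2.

H_0 = Z,  H_1 = Z^2,  H_2 = Z.

Take the total order v_0 < v_1 < v_2 < v_3 < v_4 < v_5 < v_6 < v_7 < v_8 on the vertex set. Then K (dimension 2) consists of the simplices:

  0-simplices (9): [v_0], [v_1], [v_2], [v_3], [v_4], [v_5], [v_6], [v_7], [v_8]
  1-simplices (27): (27 of them)
  2-simplices (18): (18 of them)

so the chain groups are C_0 ≅ Z^9, C_1 ≅ Z^27, C_2 ≅ Z^18.

Boundary ∂_1: C_1 → C_0 sends each edge [p,q] (with p < q) to q − p. For instance
  ∂[v_2,v_7] = [v_7] − [v_2].
As a 9×27 matrix over Z this has rank 8, with invariant factors (1,1,1,1,1,1,1,1).

Boundary ∂_2: C_2 → C_1 sends each 2-simplex [p,q,r] to [q,r] − [p,r] + [p,q]. For instance
  ∂[v_2,v_7,v_8] = [v_7,v_8] − [v_2,v_8] + [v_2,v_7],
  ∂[v_2,v_6,v_8] = [v_6,v_8] − [v_2,v_8] + [v_2,v_6].
This gives a 27×18 integer matrix of rank 17; reducing to Smith normal form yields diagonal entries (1,1,1,1,1,1,1,1,1,1,1,1,1,1,1,1,1).

Computing H_k = (kernel of ∂_k) / (image of ∂_{k+1}):

  H_0: rank C_0 − rank ∂_1 = 9 − 8 = 1, and the invariant factors of ∂_1 are all 1, so H_0 = Z.
  H_1: rank ker ∂_1 − rank ∂_2 = (27 − 8) − 17 = 2, and the invariant factors of ∂_2 are all 1, so H_1 = Z^2.
  H_2: rank ker ∂_2 − rank ∂_3 = (18 − 17) − 0 = 1, and there is no ∂_3, so H_2 = Z.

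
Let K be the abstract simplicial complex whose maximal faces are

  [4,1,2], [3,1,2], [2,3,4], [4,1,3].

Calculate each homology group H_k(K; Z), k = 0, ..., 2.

Fix the vertex order 1 < 2 < 3 < 4 and write every simplex with vertices in increasing order. Then dim K = 2 and the simplices of K are:

  0-simplices (4): [1], [2], [3], [4]
  1-simplices (6): [1,2], [1,3], [1,4], [2,3], [2,4], [3,4]
  2-simplices (4): [1,2,3], [1,2,4], [1,3,4], [2,3,4]

Hence C_0 ≅ Z^4, C_1 ≅ Z^6, C_2 ≅ Z^4.

The boundary map ∂_1: C_1 → C_0 sends each edge [p,q] (with p < q) to q − p.
The 4×6 boundary matrix has rank 3 and Smith normal form diag(1,1,1).

Boundary ∂_2: C_2 → C_1 sends each 2-simplex [p,q,r] to [q,r] − [p,r] + [p,q]. For instance
  ∂[1,2,3] = [2,3] − [1,3] + [1,2],
  ∂[1,2,4] = [2,4] − [1,4] + [1,2].
The 6×4 boundary matrix has rank 3 and Smith normal form diag(1,1,1).

From H_k ≅ ker(∂_k) / im(∂_{k+1}) we obtain:

  H_0: rank C_0 − rank ∂_1 = 4 − 3 = 1, and the invariant factors of ∂_1 are all 1, so H_0 = Z.
  H_1: rank ker ∂_1 − rank ∂_2 = (6 − 3) − 3 = 0, and the invariant factors of ∂_2 are all 1, so H_1 = 0.
  H_2: rank ker ∂_2 − rank ∂_3 = (4 − 3) − 0 = 1, and there is no ∂_3, so H_2 = Z.

As a check, the Euler characteristic is 4 − 6 + 4 = 2, which agrees with 1 − 0 + 1 = 2.

H_0 ≅ Z,  H_1 = 0,  H_2 ≅ Z.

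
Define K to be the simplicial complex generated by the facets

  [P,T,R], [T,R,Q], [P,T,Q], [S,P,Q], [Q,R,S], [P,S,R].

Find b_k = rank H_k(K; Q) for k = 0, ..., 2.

Fix the vertex order P < Q < R < S < T and write every simplex with vertices in increasing order. Then dim K = 2 and the simplices of K are:

  0-simplices (5): P, Q, R, S, T
  1-simplices (9): PQ, PR, PS, PT, QR, QS, QT, RS, RT
  2-simplices (6): PQS, PQT, PRS, PRT, QRS, QRT

so the chain groups are C_0 ≅ Z^5, C_1 ≅ Z^9, C_2 ≅ Z^6.

∂_1: C_1 → C_0 sends each edge [p,q] (with p < q) to q − p. For instance
  ∂PT = T − P.
The 5×9 boundary matrix has rank 4 and Smith normal form diag(1,1,1,1).

Boundary ∂_2: C_2 → C_1 maps a triangle to the signed sum of its edges. For instance
  ∂PQT = QT − PT + PQ,
  ∂QRT = RT − QT + QR.
The 9×6 boundary matrix has rank 5 and Smith normal form diag(1,1,1,1,1).

Reading off H_k = ker ∂_k / im ∂_{k+1}:

  H_0: rank C_0 − rank ∂_1 = 5 − 4 = 1, and the invariant factors of ∂_1 are all 1, so H_0 ≅ Z.
  H_1: rank ker ∂_1 − rank ∂_2 = (9 − 4) − 5 = 0, and the invariant factors of ∂_2 are all 1, so H_1 ≅ 0.
  H_2: rank ker ∂_2 − rank ∂_3 = (6 − 5) − 0 = 1, and there is no ∂_3, so H_2 ≅ Z.

(K is a triangulation of the 2-sphere S^2.)

Hence the Betti numbers are b_0 = 1, b_1 = 0, b_2 = 1.

b_0 = 1, b_1 = 0, b_2 = 1.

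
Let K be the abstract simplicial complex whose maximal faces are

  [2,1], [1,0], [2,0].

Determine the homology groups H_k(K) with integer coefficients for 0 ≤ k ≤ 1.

K has 3 vertices, 3 edges.
rank ∂_0 = 0, rank ∂_1 = 2 ⇒ b_0 = 3 − 0 − 2 = 1; all invariant factors of ∂_1 are 1 so no torsion. So H_0 = Z.
rank ∂_1 = 2, rank ∂_2 = 0 ⇒ b_1 = 3 − 2 − 0 = 1. So H_1 = Z.

H_0 = Z,  H_1 = Z.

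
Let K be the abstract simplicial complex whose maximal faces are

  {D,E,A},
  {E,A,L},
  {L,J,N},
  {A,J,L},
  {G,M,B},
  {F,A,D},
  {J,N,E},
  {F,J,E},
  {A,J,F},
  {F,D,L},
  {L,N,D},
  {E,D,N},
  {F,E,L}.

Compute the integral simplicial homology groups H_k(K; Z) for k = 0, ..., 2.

H_0 ≅ Z^2,  H_1 ≅ Z/2Z,  H_2 = 0.

K has 10 vertices, 21 edges, 13 triangles.
rank ∂_0 = 0, rank ∂_1 = 8 ⇒ b_0 = 10 − 0 − 8 = 2; all invariant factors of ∂_1 are 1 so no torsion. So H_0 = Z^2.
rank ∂_1 = 8, rank ∂_2 = 13 ⇒ b_1 = 21 − 8 − 13 = 0; ∂_2 has invariant factor(s) [2] giving torsion. So H_1 = Z/2Z.
rank ∂_2 = 13, rank ∂_3 = 0 ⇒ b_2 = 13 − 13 − 0 = 0. So H_2 = 0.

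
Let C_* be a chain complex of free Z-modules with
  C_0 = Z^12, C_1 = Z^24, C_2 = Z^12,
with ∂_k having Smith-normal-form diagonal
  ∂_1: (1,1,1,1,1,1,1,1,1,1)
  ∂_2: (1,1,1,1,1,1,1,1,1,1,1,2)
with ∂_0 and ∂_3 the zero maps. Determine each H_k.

H_0 = Z^2,  H_1 = Z^2 ⊕ Z/2Z,  H_2 = 0.

H_0: b_0 = 12 − 0 − 10 = 2; torsion from ∂_1 factors > 1: none. So H_0 = Z^2.
H_1: b_1 = 24 − 10 − 12 = 2; torsion from ∂_2 factors > 1: [2]. So H_1 = Z^2 ⊕ Z/2Z.
H_2: b_2 = 12 − 12 − 0 = 0; torsion from ∂_3 factors > 1: none. So H_2 = 0.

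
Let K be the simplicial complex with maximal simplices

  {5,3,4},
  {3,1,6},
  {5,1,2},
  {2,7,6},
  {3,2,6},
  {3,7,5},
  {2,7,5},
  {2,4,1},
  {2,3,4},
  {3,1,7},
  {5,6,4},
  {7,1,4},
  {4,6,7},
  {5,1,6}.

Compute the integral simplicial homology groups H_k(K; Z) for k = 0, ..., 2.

H_0 = Z,  H_1 = Z^2,  H_2 = Z.

Take the total order 1 < 2 < 3 < 4 < 5 < 6 < 7 on the vertex set. Then K (dimension 2) consists of the simplices:

  0-simplices (7): [1], [2], [3], [4], [5], [6], [7]
  1-simplices (21): [1,2], [1,3], [1,4], [1,5], [1,6], [1,7], [2,3], [2,4], [2,5], [2,6], [2,7], [3,4], [3,5], [3,6], [3,7], [4,5], [4,6], [4,7], [5,6], [5,7], [6,7]
  2-simplices (14): [1,2,4], [1,2,5], [1,3,6], [1,3,7], [1,4,7], [1,5,6], [2,3,4], [2,3,6], [2,5,7], [2,6,7], [3,4,5], [3,5,7], [4,5,6], [4,6,7]

Hence C_0 ≅ Z^7, C_1 ≅ Z^21, C_2 ≅ Z^14.

Boundary ∂_1: C_1 → C_0 maps an edge to its endpoints' difference, ∂[p,q] = q − p.
The resulting 7×21 matrix has rank 6, and its Smith normal form has invariant factors (1,1,1,1,1,1).

The boundary map ∂_2: C_2 → C_1 sends each 2-simplex [p,q,r] to [q,r] − [p,r] + [p,q]. For instance
  ∂[1,2,5] = [2,5] − [1,5] + [1,2],
  ∂[2,6,7] = [6,7] − [2,7] + [2,6].
This gives a 21×14 integer matrix of rank 13; reducing to Smith normal form yields diagonal entries (1,1,1,1,1,1,1,1,1,1,1,1,1).

From H_k ≅ ker(∂_k) / im(∂_{k+1}) we obtain:

  H_0: rank C_0 − rank ∂_1 = 7 − 6 = 1, and the invariant factors of ∂_1 are all 1, so H_0 ≅ Z.
  H_1: rank ker ∂_1 − rank ∂_2 = (21 − 6) − 13 = 2, and the invariant factors of ∂_2 are all 1, so H_1 ≅ Z^2.
  H_2: rank ker ∂_2 − rank ∂_3 = (14 − 13) − 0 = 1, and there is no ∂_3, so H_2 ≅ Z.

As a check, the Euler characteristic is 7 − 21 + 14 = 0, which agrees with 1 − 2 + 1 = 0.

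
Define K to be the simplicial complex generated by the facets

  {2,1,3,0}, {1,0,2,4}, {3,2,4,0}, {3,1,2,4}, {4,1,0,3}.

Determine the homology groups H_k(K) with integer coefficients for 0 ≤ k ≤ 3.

H_0 ≅ Z,  H_1 = 0,  H_2 = 0,  H_3 ≅ Z.

K has 5 vertices, 10 edges, 10 triangles, 5 3-simplices.
rank ∂_0 = 0, rank ∂_1 = 4 ⇒ b_0 = 5 − 0 − 4 = 1; all invariant factors of ∂_1 are 1 so no torsion. So H_0 = Z.
rank ∂_1 = 4, rank ∂_2 = 6 ⇒ b_1 = 10 − 4 − 6 = 0; all invariant factors of ∂_2 are 1 so no torsion. So H_1 = 0.
rank ∂_2 = 6, rank ∂_3 = 4 ⇒ b_2 = 10 − 6 − 4 = 0; all invariant factors of ∂_3 are 1 so no torsion. So H_2 = 0.
rank ∂_3 = 4, rank ∂_4 = 0 ⇒ b_3 = 5 − 4 − 0 = 1. So H_3 = Z.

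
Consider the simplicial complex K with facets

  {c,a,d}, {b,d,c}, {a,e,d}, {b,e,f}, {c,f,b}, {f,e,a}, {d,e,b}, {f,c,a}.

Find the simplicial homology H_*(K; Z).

H_0 ≅ Z,  H_1 = 0,  H_2 ≅ Z.

Take the total order a < b < c < d < e < f on the vertex set. Then K (dimension 2) consists of the simplices:

  0-simplices (6): a, b, c, d, e, f
  1-simplices (12): ac, ad, ae, af, bc, bd, be, bf, cd, cf, de, ef
  2-simplices (8): acd, acf, ade, aef, bcd, bcf, bde, bef

Hence C_0 ≅ Z^6, C_1 ≅ Z^12, C_2 ≅ Z^8.

The boundary map ∂_1: C_1 → C_0 maps an edge to its endpoints' difference, ∂[p,q] = q − p. For instance
  ∂be = e − b.
The 6×12 boundary matrix has rank 5 and Smith normal form diag(1,1,1,1,1).

Boundary ∂_2: C_2 → C_1 sends each 2-simplex [p,q,r] to [q,r] − [p,r] + [p,q]. For instance
  ∂bef = ef − bf + be,
  ∂aef = ef − af + ae.
The resulting 12×8 matrix has rank 7, and its Smith normal form has invariant factors (1,1,1,1,1,1,1).

Now H_k = ker ∂_k / im ∂_{k+1}, so:

  H_0: rank C_0 − rank ∂_1 = 6 − 5 = 1, and the invariant factors of ∂_1 are all 1, so H_0 = Z.
  H_1: rank ker ∂_1 − rank ∂_2 = (12 − 5) − 7 = 0, and the invariant factors of ∂_2 are all 1, so H_1 = 0.
  H_2: rank ker ∂_2 − rank ∂_3 = (8 − 7) − 0 = 1, and there is no ∂_3, so H_2 = Z.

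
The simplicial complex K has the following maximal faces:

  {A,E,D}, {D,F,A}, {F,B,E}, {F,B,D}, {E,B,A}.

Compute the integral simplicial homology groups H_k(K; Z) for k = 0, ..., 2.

Take the total order A < B < D < E < F on the vertex set. Then K (dimension 2) consists of the simplices:

  0-simplices (5): A, B, D, E, F
  1-simplices (10): AB, AD, AE, AF, BD, BE, BF, DE, DF, EF
  2-simplices (5): ABE, ADE, ADF, BDF, BEF

so the chain groups are C_0 ≅ Z^5, C_1 ≅ Z^10, C_2 ≅ Z^5.

∂_1: C_1 → C_0 maps an edge to its endpoints' difference, ∂[p,q] = q − p. For instance
  ∂AD = D − A.
The resulting 5×10 matrix has rank 4, and its Smith normal form has invariant factors (1,1,1,1).

Boundary ∂_2: C_2 → C_1 maps a triangle to the signed sum of its edges. For instance
  ∂BEF = EF − BF + BE,
  ∂ADE = DE − AE + AD.
As a 10×5 matrix over Z this has rank 5, with invariant factors (1,1,1,1,1).

From H_k ≅ ker(∂_k) / im(∂_{k+1}) we obtain:

  H_0: rank C_0 − rank ∂_1 = 5 − 4 = 1, and the invariant factors of ∂_1 are all 1, so H_0 = Z.
  H_1: rank ker ∂_1 − rank ∂_2 = (10 − 4) − 5 = 1, and the invariant factors of ∂_2 are all 1, so H_1 = Z.
  H_2: rank ker ∂_2 − rank ∂_3 = (5 − 5) − 0 = 0, and there is no ∂_3, so H_2 = 0.

As a check, the Euler characteristic is 5 − 10 + 5 = 0, which agrees with 1 − 1 + 0 = 0.

H_0 = Z,  H_1 = Z,  H_2 = 0.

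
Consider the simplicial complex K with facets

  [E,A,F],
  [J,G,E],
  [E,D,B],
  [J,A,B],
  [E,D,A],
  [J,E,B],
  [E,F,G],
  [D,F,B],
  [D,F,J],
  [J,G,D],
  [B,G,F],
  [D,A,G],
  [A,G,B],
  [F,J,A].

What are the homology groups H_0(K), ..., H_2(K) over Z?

Order the vertices as A < B < D < E < F < G < J. Listing each simplex with vertices in this order, K has dimension 2 with simplices:

  0-simplices (7): A, B, D, E, F, G, J
  1-simplices (21): AB, AD, AE, AF, AG, AJ, BD, BE, BF, BG, BJ, DE, DF, DG, DJ, EF, EG, EJ, FG, FJ, GJ
  2-simplices (14): ABG, ABJ, ADE, ADG, AEF, AFJ, BDE, BDF, BEJ, BFG, DFJ, DGJ, EFG, EGJ

so the chain groups are C_0 ≅ Z^7, C_1 ≅ Z^21, C_2 ≅ Z^14.

Boundary ∂_1: C_1 → C_0 is given by ∂[p,q] = [q] − [p].
The resulting 7×21 matrix has rank 6, and its Smith normal form has invariant factors (1,1,1,1,1,1).

Boundary ∂_2: C_2 → C_1 sends each 2-simplex [p,q,r] to [q,r] − [p,r] + [p,q]. For instance
  ∂ADG = DG − AG + AD,
  ∂ABJ = BJ − AJ + AB.
As a 21×14 matrix over Z this has rank 13, with invariant factors (1,1,1,1,1,1,1,1,1,1,1,1,1).

Computing H_k = (kernel of ∂_k) / (image of ∂_{k+1}):

  H_0: rank C_0 − rank ∂_1 = 7 − 6 = 1, and the invariant factors of ∂_1 are all 1, so H_0 = Z.
  H_1: rank ker ∂_1 − rank ∂_2 = (21 − 6) − 13 = 2, and the invariant factors of ∂_2 are all 1, so H_1 = Z^2.
  H_2: rank ker ∂_2 − rank ∂_3 = (14 − 13) − 0 = 1, and there is no ∂_3, so H_2 = Z.

(K is a triangulation of the torus T^2.)

H_0 = Z,  H_1 = Z^2,  H_2 = Z.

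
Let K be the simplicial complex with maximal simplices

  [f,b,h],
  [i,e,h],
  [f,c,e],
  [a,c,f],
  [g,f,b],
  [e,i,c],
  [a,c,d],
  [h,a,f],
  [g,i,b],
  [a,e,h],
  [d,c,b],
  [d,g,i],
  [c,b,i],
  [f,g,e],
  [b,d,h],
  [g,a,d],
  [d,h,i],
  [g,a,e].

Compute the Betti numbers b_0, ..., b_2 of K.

b_0 = 1, b_1 = 1, b_2 = 0.

We work with the vertex ordering a < b < c < d < e < f < g < h < i. The simplices of K, each written with vertices in increasing order, are:

  0-simplices (9): a, b, c, d, e, f, g, h, i
  1-simplices (27): ac, ad, ae, af, ag, ah, bc, bd, bf, bg, bh, bi, cd, ce, cf, ci, dg, dh, di, ef, eg, eh, ei, fg, fh, gi, hi
  2-simplices (18): acd, acf, adg, aeg, aeh, afh, bcd, bci, bdh, bfg, bfh, bgi, cef, cei, dgi, dhi, efg, ehi

so the chain groups are C_0 ≅ Z^9, C_1 ≅ Z^27, C_2 ≅ Z^18.

The boundary map ∂_1: C_1 → C_0 maps an edge to its endpoints' difference, ∂[p,q] = q − p. For instance
  ∂bg = g − b.
The resulting 9×27 matrix has rank 8, and its Smith normal form has invariant factors (1,1,1,1,1,1,1,1).

Boundary ∂_2: C_2 → C_1 acts by ∂[p,q,r] = [q,r] − [p,r] + [p,q]. For instance
  ∂efg = fg − eg + ef,
  ∂cei = ei − ci + ce.
As a 27×18 matrix over Z this has rank 18, with invariant factors (1,1,1,1,1,1,1,1,1,1,1,1,1,1,1,1,1,2).

Now H_k = ker ∂_k / im ∂_{k+1}, so:

  H_0: rank C_0 − rank ∂_1 = 9 − 8 = 1, and the invariant factors of ∂_1 are all 1, so H_0 = Z.
  H_1: rank ker ∂_1 − rank ∂_2 = (27 − 8) − 18 = 1, and ∂_2 has invariant factor 2 > 1, so H_1 = Z ⊕ Z/2.
  H_2: rank ker ∂_2 − rank ∂_3 = (18 − 18) − 0 = 0, and there is no ∂_3, so H_2 = 0.

As a check, the Euler characteristic is 9 − 27 + 18 = 0, which agrees with 1 − 1 + 0 = 0.

Hence the Betti numbers are b_0 = 1, b_1 = 1, b_2 = 0.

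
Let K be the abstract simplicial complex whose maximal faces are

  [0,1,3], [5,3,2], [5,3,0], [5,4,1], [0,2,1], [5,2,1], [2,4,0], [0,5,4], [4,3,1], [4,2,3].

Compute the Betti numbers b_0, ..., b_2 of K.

Order the vertices as 0 < 1 < 2 < 3 < 4 < 5. Listing each simplex with vertices in this order, K has dimension 2 with simplices:

  0-simplices (6): [0], [1], [2], [3], [4], [5]
  1-simplices (15): [0,1], [0,2], [0,3], [0,4], [0,5], [1,2], [1,3], [1,4], [1,5], [2,3], [2,4], [2,5], [3,4], [3,5], [4,5]
  2-simplices (10): [0,1,2], [0,1,3], [0,2,4], [0,3,5], [0,4,5], [1,2,5], [1,3,4], [1,4,5], [2,3,4], [2,3,5]

Hence C_0 ≅ Z^6, C_1 ≅ Z^15, C_2 ≅ Z^10.

Boundary ∂_1: C_1 → C_0 sends each edge [p,q] (with p < q) to q − p.
The resulting 6×15 matrix has rank 5, and its Smith normal form has invariant factors (1,1,1,1,1).

The boundary map ∂_2: C_2 → C_1 acts by ∂[p,q,r] = [q,r] − [p,r] + [p,q]. For instance
  ∂[0,4,5] = [4,5] − [0,5] + [0,4],
  ∂[0,3,5] = [3,5] − [0,5] + [0,3].
This gives a 15×10 integer matrix of rank 10; reducing to Smith normal form yields diagonal entries (1,1,1,1,1,1,1,1,1,2).

Reading off H_k = ker ∂_k / im ∂_{k+1}:

  H_0: rank C_0 − rank ∂_1 = 6 − 5 = 1, and the invariant factors of ∂_1 are all 1, so H_0 ≅ Z.
  H_1: rank ker ∂_1 − rank ∂_2 = (15 − 5) − 10 = 0, and ∂_2 has invariant factor 2 > 1, so H_1 ≅ Z/2Z.
  H_2: rank ker ∂_2 − rank ∂_3 = (10 − 10) − 0 = 0, and there is no ∂_3, so H_2 ≅ 0.

As a check, the Euler characteristic is 6 − 15 + 10 = 1, which agrees with 1 − 0 + 0 = 1.
(K is a triangulation of the real projective plane RP^2.)

Hence the Betti numbers are b_0 = 1, b_1 = 0, b_2 = 0.

b_0 = 1, b_1 = 0, b_2 = 0.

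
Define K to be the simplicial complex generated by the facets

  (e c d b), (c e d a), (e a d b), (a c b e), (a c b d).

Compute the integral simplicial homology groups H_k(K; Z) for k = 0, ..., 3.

H_0 = Z,  H_1 = 0,  H_2 = 0,  H_3 = Z.

Order the vertices as a < b < c < d < e. Listing each simplex with vertices in this order, K has dimension 3 with simplices:

  0-simplices (5): a, b, c, d, e
  1-simplices (10): ab, ac, ad, ae, bc, bd, be, cd, ce, de
  2-simplices (10): abc, abd, abe, acd, ace, ade, bcd, bce, bde, cde
  3-simplices (5): abcd, abce, abde, acde, bcde

Hence C_0 ≅ Z^5, C_1 ≅ Z^10, C_2 ≅ Z^10, C_3 ≅ Z^5.

The boundary map ∂_1: C_1 → C_0 maps an edge to its endpoints' difference, ∂[p,q] = q − p.
This gives a 5×10 integer matrix of rank 4; reducing to Smith normal form yields diagonal entries (1,1,1,1).

Boundary ∂_2: C_2 → C_1 sends each 2-simplex [p,q,r] to [q,r] − [p,r] + [p,q]. For instance
  ∂ace = ce − ae + ac,
  ∂cde = de − ce + cd.
The 10×10 boundary matrix has rank 6 and Smith normal form diag(1,1,1,1,1,1).

∂_3: C_3 → C_2 sends each 3-simplex σ to the alternating sum Σ_i (−1)^i (σ with its i-th vertex removed). For instance
  ∂abce = bce − ace + abe − abc,
  ∂acde = cde − ade + ace − acd.
As a 10×5 matrix over Z this has rank 4, with invariant factors (1,1,1,1).

From H_k ≅ ker(∂_k) / im(∂_{k+1}) we obtain:

  H_0: rank C_0 − rank ∂_1 = 5 − 4 = 1, and the invariant factors of ∂_1 are all 1, so H_0 = Z.
  H_1: rank ker ∂_1 − rank ∂_2 = (10 − 4) − 6 = 0, and the invariant factors of ∂_2 are all 1, so H_1 = 0.
  H_2: rank ker ∂_2 − rank ∂_3 = (10 − 6) − 4 = 0, and the invariant factors of ∂_3 are all 1, so H_2 = 0.
  H_3: rank ker ∂_3 − rank ∂_4 = (5 − 4) − 0 = 1, and there is no ∂_4, so H_3 = Z.

As a check, the Euler characteristic is 5 − 10 + 10 − 5 = 0, which agrees with 1 − 0 + 0 − 1 = 0.
(K is a triangulation of the 3-sphere S^3.)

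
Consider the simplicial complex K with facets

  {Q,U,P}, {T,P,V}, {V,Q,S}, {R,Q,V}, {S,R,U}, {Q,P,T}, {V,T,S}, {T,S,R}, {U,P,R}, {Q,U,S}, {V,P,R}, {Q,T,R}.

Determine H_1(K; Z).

K has 7 vertices, 18 edges, 12 triangles.
rank ∂_1 = 6, rank ∂_2 = 12 ⇒ b_1 = 18 − 6 − 12 = 0; ∂_2 has invariant factor(s) [2] giving torsion. So H_1 = Z/2.

H_1 ≅ Z/2.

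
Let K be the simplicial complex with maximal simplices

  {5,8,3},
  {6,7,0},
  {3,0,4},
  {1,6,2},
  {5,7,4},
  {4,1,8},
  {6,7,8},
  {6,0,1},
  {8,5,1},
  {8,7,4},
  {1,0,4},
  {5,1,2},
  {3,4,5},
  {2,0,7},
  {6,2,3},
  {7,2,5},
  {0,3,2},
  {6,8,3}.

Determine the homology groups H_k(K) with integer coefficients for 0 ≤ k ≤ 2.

H_0 ≅ Z,  H_1 ≅ Z ⊕ Z/2Z,  H_2 = 0.

Fix the vertex order 0 < 1 < 2 < 3 < 4 < 5 < 6 < 7 < 8 and write every simplex with vertices in increasing order. Then dim K = 2 and the simplices of K are:

  0-simplices (9): [0], [1], [2], [3], [4], [5], [6], [7], [8]
  1-simplices (27): (27 of them)
  2-simplices (18): [0,1,4], [0,1,6], [0,2,3], [0,2,7], [0,3,4], [0,6,7], [1,2,5], [1,2,6], [1,4,8], [1,5,8], [2,3,6], [2,5,7], [3,4,5], [3,5,8], [3,6,8], [4,5,7], [4,7,8], [6,7,8]

so the chain groups are C_0 ≅ Z^9, C_1 ≅ Z^27, C_2 ≅ Z^18.

Boundary ∂_1: C_1 → C_0 maps an edge to its endpoints' difference, ∂[p,q] = q − p.
As a 9×27 matrix over Z this has rank 8, with invariant factors (1,1,1,1,1,1,1,1).

∂_2: C_2 → C_1 sends each 2-simplex [p,q,r] to [q,r] − [p,r] + [p,q]. For instance
  ∂[2,5,7] = [5,7] − [2,7] + [2,5],
  ∂[4,5,7] = [5,7] − [4,7] + [4,5].
As a 27×18 matrix over Z this has rank 18, with invariant factors (1,1,1,1,1,1,1,1,1,1,1,1,1,1,1,1,1,2).

Now H_k = ker ∂_k / im ∂_{k+1}, so:

  H_0: rank C_0 − rank ∂_1 = 9 − 8 = 1, and the invariant factors of ∂_1 are all 1, so H_0 ≅ Z.
  H_1: rank ker ∂_1 − rank ∂_2 = (27 − 8) − 18 = 1, and ∂_2 has invariant factor 2 > 1, so H_1 ≅ Z ⊕ Z/2Z.
  H_2: rank ker ∂_2 − rank ∂_3 = (18 − 18) − 0 = 0, and there is no ∂_3, so H_2 ≅ 0.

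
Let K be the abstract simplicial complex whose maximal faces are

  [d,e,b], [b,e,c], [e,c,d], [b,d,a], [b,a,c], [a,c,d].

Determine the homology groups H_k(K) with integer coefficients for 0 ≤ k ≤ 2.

H_0 = Z,  H_1 = 0,  H_2 = Z.

K has 5 vertices, 9 edges, 6 triangles.
rank ∂_0 = 0, rank ∂_1 = 4 ⇒ b_0 = 5 − 0 − 4 = 1; all invariant factors of ∂_1 are 1 so no torsion. So H_0 = Z.
rank ∂_1 = 4, rank ∂_2 = 5 ⇒ b_1 = 9 − 4 − 5 = 0; all invariant factors of ∂_2 are 1 so no torsion. So H_1 = 0.
rank ∂_2 = 5, rank ∂_3 = 0 ⇒ b_2 = 6 − 5 − 0 = 1. So H_2 = Z.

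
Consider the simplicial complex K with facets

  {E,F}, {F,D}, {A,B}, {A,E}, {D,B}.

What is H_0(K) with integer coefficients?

K has 5 vertices, 5 edges.
rank ∂_0 = 0, rank ∂_1 = 4 ⇒ b_0 = 5 − 0 − 4 = 1; all invariant factors of ∂_1 are 1 so no torsion. So H_0 ≅ Z.

H_0 = Z.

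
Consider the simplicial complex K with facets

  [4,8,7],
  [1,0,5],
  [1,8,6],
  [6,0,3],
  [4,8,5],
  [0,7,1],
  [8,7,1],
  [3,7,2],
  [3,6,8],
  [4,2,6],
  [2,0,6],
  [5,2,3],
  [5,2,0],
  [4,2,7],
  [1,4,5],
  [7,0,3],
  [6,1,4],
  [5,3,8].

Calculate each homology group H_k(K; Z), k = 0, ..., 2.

H_0 = Z,  H_1 = Z ⊕ Z_2,  H_2 = 0.

Order the vertices as 0 < 1 < 2 < 3 < 4 < 5 < 6 < 7 < 8. Listing each simplex with vertices in this order, K has dimension 2 with simplices:

  0-simplices (9): [0], [1], [2], [3], [4], [5], [6], [7], [8]
  1-simplices (27): (27 of them)
  2-simplices (18): [0,1,5], [0,1,7], [0,2,5], [0,2,6], [0,3,6], [0,3,7], [1,4,5], [1,4,6], [1,6,8], [1,7,8], [2,3,5], [2,3,7], [2,4,6], [2,4,7], [3,5,8], [3,6,8], [4,5,8], [4,7,8]

Hence C_0 ≅ Z^9, C_1 ≅ Z^27, C_2 ≅ Z^18.

∂_1: C_1 → C_0 maps an edge to its endpoints' difference, ∂[p,q] = q − p. For instance
  ∂[2,3] = [3] − [2].
This gives a 9×27 integer matrix of rank 8; reducing to Smith normal form yields diagonal entries (1,1,1,1,1,1,1,1).

∂_2: C_2 → C_1 acts by ∂[p,q,r] = [q,r] − [p,r] + [p,q]. For instance
  ∂[0,3,6] = [3,6] − [0,6] + [0,3],
  ∂[1,6,8] = [6,8] − [1,8] + [1,6].
As a 27×18 matrix over Z this has rank 18, with invariant factors (1,1,1,1,1,1,1,1,1,1,1,1,1,1,1,1,1,2).

From H_k ≅ ker(∂_k) / im(∂_{k+1}) we obtain:

  H_0: rank C_0 − rank ∂_1 = 9 − 8 = 1, and the invariant factors of ∂_1 are all 1, so H_0 ≅ Z.
  H_1: rank ker ∂_1 − rank ∂_2 = (27 − 8) − 18 = 1, and ∂_2 has invariant factor 2 > 1, so H_1 ≅ Z ⊕ Z_2.
  H_2: rank ker ∂_2 − rank ∂_3 = (18 − 18) − 0 = 0, and there is no ∂_3, so H_2 ≅ 0.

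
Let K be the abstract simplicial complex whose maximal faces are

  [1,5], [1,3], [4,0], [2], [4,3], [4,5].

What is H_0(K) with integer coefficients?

H_0 = Z^2.

Fix the vertex order 0 < 1 < 2 < 3 < 4 < 5 and write every simplex with vertices in increasing order. Then dim K = 1 and the simplices of K are:

  0-simplices (6): [0], [1], [2], [3], [4], [5]
  1-simplices (5): [0,4], [1,3], [1,5], [3,4], [4,5]

so the chain groups are C_0 ≅ Z^6, C_1 ≅ Z^5.

∂_1: C_1 → C_0 sends each edge [p,q] (with p < q) to q − p.
As a 6×5 matrix over Z this has rank 4, with invariant factors (1,1,1,1).

Computing H_k = (kernel of ∂_k) / (image of ∂_{k+1}):

  H_0: rank C_0 − rank ∂_1 = 6 − 4 = 2, and the invariant factors of ∂_1 are all 1, so H_0 = Z^2.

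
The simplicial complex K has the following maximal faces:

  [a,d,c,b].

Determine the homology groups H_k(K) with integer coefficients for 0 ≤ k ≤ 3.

H_0 = Z,  H_1 = 0,  H_2 = 0,  H_3 = 0.

Take the total order a < b < c < d on the vertex set. Then K (dimension 3) consists of the simplices:

  0-simplices (4): a, b, c, d
  1-simplices (6): ab, ac, ad, bc, bd, cd
  2-simplices (4): abc, abd, acd, bcd
  3-simplices (1): abcd

so the chain groups are C_0 ≅ Z^4, C_1 ≅ Z^6, C_2 ≅ Z^4, C_3 ≅ Z^1.

Boundary ∂_1: C_1 → C_0 sends each edge [p,q] (with p < q) to q − p. For instance
  ∂cd = d − c.
As a 4×6 matrix over Z this has rank 3, with invariant factors (1,1,1).

Boundary ∂_2: C_2 → C_1 maps a triangle to the signed sum of its edges. For instance
  ∂bcd = cd − bd + bc,
  ∂abd = bd − ad + ab.
The 6×4 boundary matrix has rank 3 and Smith normal form diag(1,1,1).

∂_3: C_3 → C_2 sends each 3-simplex σ to the alternating sum Σ_i (−1)^i (σ with its i-th vertex removed). For instance
  ∂abcd = bcd − acd + abd − abc.
This gives a 4×1 integer matrix of rank 1; reducing to Smith normal form yields diagonal entries (1).

Reading off H_k = ker ∂_k / im ∂_{k+1}:

  H_0: rank C_0 − rank ∂_1 = 4 − 3 = 1, and the invariant factors of ∂_1 are all 1, so H_0 = Z.
  H_1: rank ker ∂_1 − rank ∂_2 = (6 − 3) − 3 = 0, and the invariant factors of ∂_2 are all 1, so H_1 = 0.
  H_2: rank ker ∂_2 − rank ∂_3 = (4 − 3) − 1 = 0, and the invariant factors of ∂_3 are all 1, so H_2 = 0.
  H_3: rank ker ∂_3 − rank ∂_4 = (1 − 1) − 0 = 0, and there is no ∂_4, so H_3 = 0.

(K is a triangulation of the 3-simplex.)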